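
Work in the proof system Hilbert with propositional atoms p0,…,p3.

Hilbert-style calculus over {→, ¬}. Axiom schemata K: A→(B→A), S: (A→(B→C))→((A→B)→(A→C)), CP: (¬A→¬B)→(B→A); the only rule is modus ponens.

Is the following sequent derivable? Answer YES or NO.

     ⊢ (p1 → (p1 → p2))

Enumerate valuations to refute Γ ⊢ Δ:
  v=0000: Γ:[] Δ:[(p1 → (p1 → p2))=T] refutes=False
  v=0001: Γ:[] Δ:[(p1 → (p1 → p2))=T] refutes=False
  v=0010: Γ:[] Δ:[(p1 → (p1 → p2))=T] refutes=False
  v=0011: Γ:[] Δ:[(p1 → (p1 → p2))=T] refutes=False
  v=0100: Γ:[] Δ:[(p1 → (p1 → p2))=F] refutes=True  ← countermodel

Result: NO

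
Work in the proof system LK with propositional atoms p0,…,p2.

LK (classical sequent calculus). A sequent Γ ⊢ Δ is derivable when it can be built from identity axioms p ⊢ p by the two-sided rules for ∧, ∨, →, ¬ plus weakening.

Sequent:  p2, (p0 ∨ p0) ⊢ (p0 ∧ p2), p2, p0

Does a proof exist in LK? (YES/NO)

Derivation (root first):
[∨L] p2, (p0 ∨ p0) ⊢ (p0 ∧ p2), p2, p0
  [WR] p0 ⊢ p0, p2
    [Ax] p0 ⊢ p0
  [∧R] p2, p0 ⊢ (p0 ∧ p2)
    [Ax] p0 ⊢ p0
    [Ax] p2 ⊢ p2

Result: YES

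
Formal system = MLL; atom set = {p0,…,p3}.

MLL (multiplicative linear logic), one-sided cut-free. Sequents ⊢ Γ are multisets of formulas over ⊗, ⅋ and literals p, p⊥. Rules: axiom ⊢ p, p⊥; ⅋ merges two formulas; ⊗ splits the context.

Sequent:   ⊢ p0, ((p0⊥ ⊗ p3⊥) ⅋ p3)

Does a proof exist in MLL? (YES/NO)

Derivation (root first):
[⅋]  ⊢ p0, ((p0⊥ ⊗ p3⊥) ⅋ p3)
  [⊗]  ⊢ p0, p3, (p0⊥ ⊗ p3⊥)
    [Ax]  ⊢ p0, p0⊥
    [Ax]  ⊢ p3, p3⊥

Result: YES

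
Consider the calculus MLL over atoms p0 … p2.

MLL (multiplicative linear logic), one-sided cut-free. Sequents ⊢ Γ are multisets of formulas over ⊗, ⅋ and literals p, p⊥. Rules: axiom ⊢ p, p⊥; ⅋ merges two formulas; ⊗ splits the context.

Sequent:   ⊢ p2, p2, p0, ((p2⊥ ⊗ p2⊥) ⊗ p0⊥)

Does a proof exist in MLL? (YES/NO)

Derivation trace:
[⊗]  ⊢ p2, p2, p0, ((p2⊥ ⊗ p2⊥) ⊗ p0⊥)
  [⊗]  ⊢ p2, p2, (p2⊥ ⊗ p2⊥)
    [Ax]  ⊢ p2, p2⊥
    [Ax]  ⊢ p2, p2⊥
  [Ax]  ⊢ p0, p0⊥

Result: YES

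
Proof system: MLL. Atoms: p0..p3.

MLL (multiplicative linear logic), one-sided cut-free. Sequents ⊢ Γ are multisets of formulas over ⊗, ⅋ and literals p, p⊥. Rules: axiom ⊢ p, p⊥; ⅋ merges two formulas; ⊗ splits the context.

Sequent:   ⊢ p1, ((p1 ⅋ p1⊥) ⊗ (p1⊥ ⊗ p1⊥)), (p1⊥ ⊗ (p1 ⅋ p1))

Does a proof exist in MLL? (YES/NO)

Derivation trace:
[⊗]  ⊢ p1, ((p1 ⅋ p1⊥) ⊗ (p1⊥ ⊗ p1⊥)), (p1⊥ ⊗ (p1 ⅋ p1))
  [Ax]  ⊢ p1, p1⊥
  [⅋]  ⊢ ((p1 ⅋ p1⊥) ⊗ (p1⊥ ⊗ p1⊥)), (p1 ⅋ p1)
    [⊗]  ⊢ p1, p1, ((p1 ⅋ p1⊥) ⊗ (p1⊥ ⊗ p1⊥))
      [⅋]  ⊢ (p1 ⅋ p1⊥)
        [Ax]  ⊢ p1, p1⊥
      [⊗]  ⊢ p1, p1, (p1⊥ ⊗ p1⊥)
        [Ax]  ⊢ p1, p1⊥
        [Ax]  ⊢ p1, p1⊥

Result: YES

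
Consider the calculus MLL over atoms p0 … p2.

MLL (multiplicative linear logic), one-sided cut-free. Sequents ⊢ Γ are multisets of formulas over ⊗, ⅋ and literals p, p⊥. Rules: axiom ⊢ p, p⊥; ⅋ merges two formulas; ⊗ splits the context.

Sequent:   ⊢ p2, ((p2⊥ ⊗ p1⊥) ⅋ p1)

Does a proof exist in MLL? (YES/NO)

Derivation (root first):
[⅋]  ⊢ p2, ((p2⊥ ⊗ p1⊥) ⅋ p1)
  [⊗]  ⊢ p2, p1, (p2⊥ ⊗ p1⊥)
    [Ax]  ⊢ p2, p2⊥
    [Ax]  ⊢ p1, p1⊥

Result: YES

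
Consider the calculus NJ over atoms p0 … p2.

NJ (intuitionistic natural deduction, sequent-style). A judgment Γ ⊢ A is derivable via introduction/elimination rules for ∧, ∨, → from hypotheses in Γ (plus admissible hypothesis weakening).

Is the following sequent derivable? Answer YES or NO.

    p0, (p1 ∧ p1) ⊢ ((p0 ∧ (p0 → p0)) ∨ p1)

Proof tree:
[∨I₁] p0, (p1 ∧ p1) ⊢ ((p0 ∧ (p0 → p0)) ∨ p1)
  [Wk] p0, (p1 ∧ p1) ⊢ (p0 ∧ (p0 → p0))
    [∧I] p0 ⊢ (p0 ∧ (p0 → p0))
      [Ax] p0 ⊢ p0
      [→I]  ⊢ (p0 → p0)
        [Ax] p0 ⊢ p0

Result: YES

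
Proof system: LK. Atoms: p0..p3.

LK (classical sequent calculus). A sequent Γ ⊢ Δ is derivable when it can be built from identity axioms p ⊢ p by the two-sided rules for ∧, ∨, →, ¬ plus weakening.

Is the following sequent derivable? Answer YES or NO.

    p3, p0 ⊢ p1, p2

Search for a countermodel by truth-table:
  v=0000: Γ:[p3=F, p0=F] Δ:[p1=F, p2=F] refutes=False
  v=0001: Γ:[p3=T, p0=F] Δ:[p1=F, p2=F] refutes=False
  v=0010: Γ:[p3=F, p0=F] Δ:[p1=F, p2=T] refutes=False
  v=0011: Γ:[p3=T, p0=F] Δ:[p1=F, p2=T] refutes=False
  v=0100: Γ:[p3=F, p0=F] Δ:[p1=T, p2=F] refutes=False
  v=0101: Γ:[p3=T, p0=F] Δ:[p1=T, p2=F] refutes=False
  v=0110: Γ:[p3=F, p0=F] Δ:[p1=T, p2=T] refutes=False
  v=0111: Γ:[p3=T, p0=F] Δ:[p1=T, p2=T] refutes=False
  v=1000: Γ:[p3=F, p0=T] Δ:[p1=F, p2=F] refutes=False
  v=1001: Γ:[p3=T, p0=T] Δ:[p1=F, p2=F] refutes=True  ← countermodel

Result: NO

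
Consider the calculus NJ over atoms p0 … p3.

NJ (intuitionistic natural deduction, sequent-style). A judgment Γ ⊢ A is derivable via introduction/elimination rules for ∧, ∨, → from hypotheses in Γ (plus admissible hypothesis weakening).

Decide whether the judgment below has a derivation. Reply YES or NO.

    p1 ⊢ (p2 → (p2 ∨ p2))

Derivation trace:
[→I] p1 ⊢ (p2 → (p2 ∨ p2))
  [∨I₁] p2, p1 ⊢ (p2 ∨ p2)
    [Wk] p2, p1 ⊢ p2
      [Ax] p2 ⊢ p2

Result: YES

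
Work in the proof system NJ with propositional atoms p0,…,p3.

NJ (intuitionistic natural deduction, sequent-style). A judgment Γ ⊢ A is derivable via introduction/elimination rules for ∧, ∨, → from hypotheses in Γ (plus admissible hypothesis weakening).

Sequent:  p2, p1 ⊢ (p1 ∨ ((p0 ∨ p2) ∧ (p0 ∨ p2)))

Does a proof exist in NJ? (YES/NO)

Derivation trace:
[∨I₂] p2, p1 ⊢ (p1 ∨ ((p0 ∨ p2) ∧ (p0 ∨ p2)))
  [Wk] p2, p1 ⊢ ((p0 ∨ p2) ∧ (p0 ∨ p2))
    [∧I] p2 ⊢ ((p0 ∨ p2) ∧ (p0 ∨ p2))
      [∨I₂] p2 ⊢ (p0 ∨ p2)
        [Ax] p2 ⊢ p2
      [∨I₂] p2 ⊢ (p0 ∨ p2)
        [Ax] p2 ⊢ p2

Result: YES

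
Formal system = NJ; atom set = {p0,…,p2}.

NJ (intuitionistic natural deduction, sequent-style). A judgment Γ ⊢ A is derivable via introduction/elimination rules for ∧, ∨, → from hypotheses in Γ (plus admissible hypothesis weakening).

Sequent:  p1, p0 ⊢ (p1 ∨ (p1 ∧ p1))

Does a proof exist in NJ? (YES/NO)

Derivation (root first):
[Wk] p1, p0 ⊢ (p1 ∨ (p1 ∧ p1))
  [∨I₂] p1 ⊢ (p1 ∨ (p1 ∧ p1))
    [∧I] p1 ⊢ (p1 ∧ p1)
      [Ax] p1 ⊢ p1
      [Ax] p1 ⊢ p1

Result: YES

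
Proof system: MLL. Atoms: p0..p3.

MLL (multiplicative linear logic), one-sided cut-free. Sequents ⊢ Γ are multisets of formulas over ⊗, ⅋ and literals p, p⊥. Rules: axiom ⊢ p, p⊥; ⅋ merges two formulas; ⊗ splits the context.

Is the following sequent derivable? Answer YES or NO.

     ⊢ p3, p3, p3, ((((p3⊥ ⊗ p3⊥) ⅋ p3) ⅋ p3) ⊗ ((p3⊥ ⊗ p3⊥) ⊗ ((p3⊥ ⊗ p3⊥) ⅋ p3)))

Derivation trace:
[⊗]  ⊢ p3, p3, p3, ((((p3⊥ ⊗ p3⊥) ⅋ p3) ⅋ p3) ⊗ ((p3⊥ ⊗ p3⊥) ⊗ ((p3⊥ ⊗ p3⊥) ⅋ p3)))
  [⅋]  ⊢ (((p3⊥ ⊗ p3⊥) ⅋ p3) ⅋ p3)
    [⅋]  ⊢ p3, ((p3⊥ ⊗ p3⊥) ⅋ p3)
      [⊗]  ⊢ p3, p3, (p3⊥ ⊗ p3⊥)
        [Ax]  ⊢ p3, p3⊥
        [Ax]  ⊢ p3, p3⊥
  [⊗]  ⊢ p3, p3, p3, ((p3⊥ ⊗ p3⊥) ⊗ ((p3⊥ ⊗ p3⊥) ⅋ p3))
    [⊗]  ⊢ p3, p3, (p3⊥ ⊗ p3⊥)
      [Ax]  ⊢ p3, p3⊥
      [Ax]  ⊢ p3, p3⊥
    [⅋]  ⊢ p3, ((p3⊥ ⊗ p3⊥) ⅋ p3)
      [⊗]  ⊢ p3, p3, (p3⊥ ⊗ p3⊥)
        [Ax]  ⊢ p3, p3⊥
        [Ax]  ⊢ p3, p3⊥

Result: YES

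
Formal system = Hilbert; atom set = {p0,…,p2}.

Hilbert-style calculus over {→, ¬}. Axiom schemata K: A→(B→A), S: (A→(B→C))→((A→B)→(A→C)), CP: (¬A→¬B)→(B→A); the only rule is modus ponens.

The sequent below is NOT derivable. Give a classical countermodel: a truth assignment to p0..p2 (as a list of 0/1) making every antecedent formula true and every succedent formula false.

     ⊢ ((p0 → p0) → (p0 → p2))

Search for a countermodel by truth-table:
  v=000: Γ:[] Δ:[((p0 → p0) → (p0 → p2))=T] refutes=False
  v=001: Γ:[] Δ:[((p0 → p0) → (p0 → p2))=T] refutes=False
  v=010: Γ:[] Δ:[((p0 → p0) → (p0 → p2))=T] refutes=False
  v=011: Γ:[] Δ:[((p0 → p0) → (p0 → p2))=T] refutes=False
  v=100: Γ:[] Δ:[((p0 → p0) → (p0 → p2))=F] refutes=True  ← countermodel

Result: [1, 0, 0]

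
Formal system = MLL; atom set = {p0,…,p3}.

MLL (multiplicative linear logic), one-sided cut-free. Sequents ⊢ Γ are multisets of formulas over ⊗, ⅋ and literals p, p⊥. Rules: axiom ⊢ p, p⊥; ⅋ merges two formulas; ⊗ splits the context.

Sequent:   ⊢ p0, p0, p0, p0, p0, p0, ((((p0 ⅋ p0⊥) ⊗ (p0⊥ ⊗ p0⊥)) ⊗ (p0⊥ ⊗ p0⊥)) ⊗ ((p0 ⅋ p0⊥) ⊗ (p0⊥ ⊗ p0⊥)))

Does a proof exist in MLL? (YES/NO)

Derivation trace:
[⊗]  ⊢ p0, p0, p0, p0, p0, p0, ((((p0 ⅋ p0⊥) ⊗ (p0⊥ ⊗ p0⊥)) ⊗ (p0⊥ ⊗ p0⊥)) ⊗ ((p0 ⅋ p0⊥) ⊗ (p0⊥ ⊗ p0⊥)))
  [⊗]  ⊢ p0, p0, p0, p0, (((p0 ⅋ p0⊥) ⊗ (p0⊥ ⊗ p0⊥)) ⊗ (p0⊥ ⊗ p0⊥))
    [⊗]  ⊢ p0, p0, ((p0 ⅋ p0⊥) ⊗ (p0⊥ ⊗ p0⊥))
      [⅋]  ⊢ (p0 ⅋ p0⊥)
        [Ax]  ⊢ p0, p0⊥
      [⊗]  ⊢ p0, p0, (p0⊥ ⊗ p0⊥)
        [Ax]  ⊢ p0, p0⊥
        [Ax]  ⊢ p0, p0⊥
    [⊗]  ⊢ p0, p0, (p0⊥ ⊗ p0⊥)
      [Ax]  ⊢ p0, p0⊥
      [Ax]  ⊢ p0, p0⊥
  [⊗]  ⊢ p0, p0, ((p0 ⅋ p0⊥) ⊗ (p0⊥ ⊗ p0⊥))
    [⅋]  ⊢ (p0 ⅋ p0⊥)
      [Ax]  ⊢ p0, p0⊥
    [⊗]  ⊢ p0, p0, (p0⊥ ⊗ p0⊥)
      [Ax]  ⊢ p0, p0⊥
      [Ax]  ⊢ p0, p0⊥

Result: YES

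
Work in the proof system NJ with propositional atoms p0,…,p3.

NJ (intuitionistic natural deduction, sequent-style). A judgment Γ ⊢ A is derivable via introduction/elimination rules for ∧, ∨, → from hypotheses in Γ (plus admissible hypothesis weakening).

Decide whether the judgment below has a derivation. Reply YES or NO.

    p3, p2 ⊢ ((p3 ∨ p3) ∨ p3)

Derivation trace:
[Wk] p3, p2 ⊢ ((p3 ∨ p3) ∨ p3)
  [∨I₁] p3 ⊢ ((p3 ∨ p3) ∨ p3)
    [∨I₁] p3 ⊢ (p3 ∨ p3)
      [Ax] p3 ⊢ p3

Result: YES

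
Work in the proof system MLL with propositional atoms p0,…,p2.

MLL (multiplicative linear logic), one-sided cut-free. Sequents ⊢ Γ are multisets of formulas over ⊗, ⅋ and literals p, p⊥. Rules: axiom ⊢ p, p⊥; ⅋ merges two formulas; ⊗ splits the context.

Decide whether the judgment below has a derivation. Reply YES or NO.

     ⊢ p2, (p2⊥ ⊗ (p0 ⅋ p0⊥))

Derivation trace:
[⊗]  ⊢ p2, (p2⊥ ⊗ (p0 ⅋ p0⊥))
  [Ax]  ⊢ p2, p2⊥
  [⅋]  ⊢ (p0 ⅋ p0⊥)
    [Ax]  ⊢ p0, p0⊥

Result: YES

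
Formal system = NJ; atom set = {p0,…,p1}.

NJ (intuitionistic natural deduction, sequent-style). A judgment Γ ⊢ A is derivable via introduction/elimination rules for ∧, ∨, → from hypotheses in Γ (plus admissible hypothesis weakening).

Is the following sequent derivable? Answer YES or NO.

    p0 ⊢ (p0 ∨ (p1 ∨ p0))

Derivation (root first):
[∨I₂] p0 ⊢ (p0 ∨ (p1 ∨ p0))
  [∨I₂] p0 ⊢ (p1 ∨ p0)
    [Ax] p0 ⊢ p0

Result: YES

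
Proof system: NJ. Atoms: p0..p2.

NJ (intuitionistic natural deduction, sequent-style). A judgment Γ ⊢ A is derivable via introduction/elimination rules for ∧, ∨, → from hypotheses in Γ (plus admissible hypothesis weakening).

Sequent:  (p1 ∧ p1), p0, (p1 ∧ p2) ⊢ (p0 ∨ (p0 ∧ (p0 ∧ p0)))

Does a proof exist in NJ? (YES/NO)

Derivation trace:
[Wk] (p1 ∧ p1), p0, (p1 ∧ p2) ⊢ (p0 ∨ (p0 ∧ (p0 ∧ p0)))
  [∨I₂] (p1 ∧ p1), p0 ⊢ (p0 ∨ (p0 ∧ (p0 ∧ p0)))
    [∧I] (p1 ∧ p1), p0 ⊢ (p0 ∧ (p0 ∧ p0))
      [Wk] p0, (p1 ∧ p1) ⊢ p0
        [Ax] p0 ⊢ p0
      [∧I] p0 ⊢ (p0 ∧ p0)
        [Ax] p0 ⊢ p0
        [Ax] p0 ⊢ p0

Result: YES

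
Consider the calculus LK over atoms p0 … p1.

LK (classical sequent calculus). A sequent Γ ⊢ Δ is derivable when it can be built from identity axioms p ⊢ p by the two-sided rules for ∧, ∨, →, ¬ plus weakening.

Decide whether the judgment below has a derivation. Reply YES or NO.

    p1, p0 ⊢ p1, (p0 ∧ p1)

Derivation trace:
[WL] p1, p0 ⊢ p1, (p0 ∧ p1)
  [∧R] p1 ⊢ p1, (p0 ∧ p1)
    [WR] p1 ⊢ p1, p0
      [Ax] p1 ⊢ p1
    [Ax] p1 ⊢ p1

Result: YES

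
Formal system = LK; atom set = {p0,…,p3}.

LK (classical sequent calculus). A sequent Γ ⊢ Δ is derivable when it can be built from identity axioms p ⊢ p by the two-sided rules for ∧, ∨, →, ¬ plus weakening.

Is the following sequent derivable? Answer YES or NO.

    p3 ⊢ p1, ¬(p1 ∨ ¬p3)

Derivation (root first):
[¬R] p3 ⊢ p1, ¬(p1 ∨ ¬p3)
  [∨L] p3, (p1 ∨ ¬p3) ⊢ p1
    [Ax] p1 ⊢ p1
    [¬L] p3, ¬p3 ⊢ 
      [Ax] p3 ⊢ p3

Result: YES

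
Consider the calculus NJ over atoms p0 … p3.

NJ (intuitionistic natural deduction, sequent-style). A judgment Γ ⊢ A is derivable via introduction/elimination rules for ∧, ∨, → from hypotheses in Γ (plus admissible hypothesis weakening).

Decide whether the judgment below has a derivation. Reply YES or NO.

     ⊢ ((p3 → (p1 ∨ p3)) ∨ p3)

Derivation (root first):
[∨I₁]  ⊢ ((p3 → (p1 ∨ p3)) ∨ p3)
  [→I]  ⊢ (p3 → (p1 ∨ p3))
    [∨I₂] p3 ⊢ (p1 ∨ p3)
      [Ax] p3 ⊢ p3

Result: YES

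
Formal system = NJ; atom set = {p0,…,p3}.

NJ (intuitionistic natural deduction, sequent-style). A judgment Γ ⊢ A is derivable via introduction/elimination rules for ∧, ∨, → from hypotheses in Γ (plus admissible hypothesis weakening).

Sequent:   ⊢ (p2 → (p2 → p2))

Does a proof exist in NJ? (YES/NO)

Derivation trace:
[→I]  ⊢ (p2 → (p2 → p2))
  [Wk] p2 ⊢ (p2 → p2)
    [→I]  ⊢ (p2 → p2)
      [Ax] p2 ⊢ p2

Result: YES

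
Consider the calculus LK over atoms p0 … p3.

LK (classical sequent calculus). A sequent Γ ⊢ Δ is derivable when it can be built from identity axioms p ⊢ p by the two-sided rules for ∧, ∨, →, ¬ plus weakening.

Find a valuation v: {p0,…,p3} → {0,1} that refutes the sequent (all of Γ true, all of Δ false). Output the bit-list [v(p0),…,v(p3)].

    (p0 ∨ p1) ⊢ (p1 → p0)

Search for a countermodel by truth-table:
  v=0000: Γ:[(p0 ∨ p1)=F] Δ:[(p1 → p0)=T] refutes=False
  v=0001: Γ:[(p0 ∨ p1)=F] Δ:[(p1 → p0)=T] refutes=False
  v=0010: Γ:[(p0 ∨ p1)=F] Δ:[(p1 → p0)=T] refutes=False
  v=0011: Γ:[(p0 ∨ p1)=F] Δ:[(p1 → p0)=T] refutes=False
  v=0100: Γ:[(p0 ∨ p1)=T] Δ:[(p1 → p0)=F] refutes=True  ← countermodel

Result: [0, 1, 0, 0]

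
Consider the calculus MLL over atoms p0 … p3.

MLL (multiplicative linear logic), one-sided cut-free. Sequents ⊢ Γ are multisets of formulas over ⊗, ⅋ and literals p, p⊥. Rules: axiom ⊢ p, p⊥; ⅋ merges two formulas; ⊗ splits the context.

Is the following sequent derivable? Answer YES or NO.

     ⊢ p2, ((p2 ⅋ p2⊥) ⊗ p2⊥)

Derivation (root first):
[⊗]  ⊢ p2, ((p2 ⅋ p2⊥) ⊗ p2⊥)
  [⅋]  ⊢ (p2 ⅋ p2⊥)
    [Ax]  ⊢ p2, p2⊥
  [Ax]  ⊢ p2, p2⊥

Result: YES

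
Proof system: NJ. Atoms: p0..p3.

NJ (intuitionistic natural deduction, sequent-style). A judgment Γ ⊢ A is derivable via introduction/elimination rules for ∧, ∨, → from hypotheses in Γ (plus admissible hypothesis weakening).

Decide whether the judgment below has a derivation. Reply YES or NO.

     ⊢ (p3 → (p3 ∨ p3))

Derivation trace:
[→I]  ⊢ (p3 → (p3 ∨ p3))
  [∨I₂] p3 ⊢ (p3 ∨ p3)
    [Ax] p3 ⊢ p3

Result: YES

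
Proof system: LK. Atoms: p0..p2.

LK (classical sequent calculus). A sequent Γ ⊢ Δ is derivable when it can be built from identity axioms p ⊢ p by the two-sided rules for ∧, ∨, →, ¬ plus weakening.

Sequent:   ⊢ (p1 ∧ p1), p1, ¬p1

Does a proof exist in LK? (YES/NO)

Proof tree:
[¬R]  ⊢ (p1 ∧ p1), p1, ¬p1
  [WR] p1 ⊢ (p1 ∧ p1), p1
    [∧R] p1 ⊢ (p1 ∧ p1)
      [Ax] p1 ⊢ p1
      [Ax] p1 ⊢ p1

Result: YES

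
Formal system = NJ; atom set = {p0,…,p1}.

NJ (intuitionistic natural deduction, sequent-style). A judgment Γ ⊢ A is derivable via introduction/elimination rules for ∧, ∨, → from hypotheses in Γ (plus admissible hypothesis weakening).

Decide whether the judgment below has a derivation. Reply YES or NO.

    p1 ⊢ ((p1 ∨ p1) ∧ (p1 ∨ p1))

Derivation (root first):
[∧I] p1 ⊢ ((p1 ∨ p1) ∧ (p1 ∨ p1))
  [∨I₂] p1 ⊢ (p1 ∨ p1)
    [Ax] p1 ⊢ p1
  [∨I₂] p1 ⊢ (p1 ∨ p1)
    [Ax] p1 ⊢ p1

Result: YES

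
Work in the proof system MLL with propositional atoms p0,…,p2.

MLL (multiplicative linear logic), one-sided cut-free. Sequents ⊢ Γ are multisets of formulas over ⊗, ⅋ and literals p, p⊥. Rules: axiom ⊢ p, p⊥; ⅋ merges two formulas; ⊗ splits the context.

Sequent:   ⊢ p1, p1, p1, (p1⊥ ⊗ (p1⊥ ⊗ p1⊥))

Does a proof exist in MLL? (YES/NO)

Proof tree:
[⊗]  ⊢ p1, p1, p1, (p1⊥ ⊗ (p1⊥ ⊗ p1⊥))
  [Ax]  ⊢ p1, p1⊥
  [⊗]  ⊢ p1, p1, (p1⊥ ⊗ p1⊥)
    [Ax]  ⊢ p1, p1⊥
    [Ax]  ⊢ p1, p1⊥

Result: YES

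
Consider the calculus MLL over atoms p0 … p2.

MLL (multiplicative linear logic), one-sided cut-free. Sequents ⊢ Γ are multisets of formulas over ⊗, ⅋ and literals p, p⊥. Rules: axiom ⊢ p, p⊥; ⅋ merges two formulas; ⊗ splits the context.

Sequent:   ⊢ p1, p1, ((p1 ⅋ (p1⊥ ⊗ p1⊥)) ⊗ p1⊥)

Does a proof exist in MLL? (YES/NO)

Proof tree:
[⊗]  ⊢ p1, p1, ((p1 ⅋ (p1⊥ ⊗ p1⊥)) ⊗ p1⊥)
  [⅋]  ⊢ p1, (p1 ⅋ (p1⊥ ⊗ p1⊥))
    [⊗]  ⊢ p1, p1, (p1⊥ ⊗ p1⊥)
      [Ax]  ⊢ p1, p1⊥
      [Ax]  ⊢ p1, p1⊥
  [Ax]  ⊢ p1, p1⊥

Result: YES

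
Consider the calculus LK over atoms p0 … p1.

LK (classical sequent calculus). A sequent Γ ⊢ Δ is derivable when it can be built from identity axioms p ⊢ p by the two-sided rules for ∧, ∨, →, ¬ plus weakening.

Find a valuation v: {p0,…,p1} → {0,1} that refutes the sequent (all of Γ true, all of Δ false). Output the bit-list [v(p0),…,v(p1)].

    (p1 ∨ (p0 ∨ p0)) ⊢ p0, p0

Enumerate valuations to refute Γ ⊢ Δ:
  v=00: Γ:[(p1 ∨ (p0 ∨ p0))=F] Δ:[p0=F, p0=F] refutes=False
  v=01: Γ:[(p1 ∨ (p0 ∨ p0))=T] Δ:[p0=F, p0=F] refutes=True  ← countermodel

Result: [0, 1]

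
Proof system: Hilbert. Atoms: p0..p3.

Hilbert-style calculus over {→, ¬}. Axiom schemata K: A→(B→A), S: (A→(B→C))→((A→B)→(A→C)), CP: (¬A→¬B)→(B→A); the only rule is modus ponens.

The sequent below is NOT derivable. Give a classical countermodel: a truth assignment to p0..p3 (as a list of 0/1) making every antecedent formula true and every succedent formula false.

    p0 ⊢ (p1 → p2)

Enumerate valuations to refute Γ ⊢ Δ:
  v=0000: Γ:[p0=F] Δ:[(p1 → p2)=T] refutes=False
  v=0001: Γ:[p0=F] Δ:[(p1 → p2)=T] refutes=False
  v=0010: Γ:[p0=F] Δ:[(p1 → p2)=T] refutes=False
  v=0011: Γ:[p0=F] Δ:[(p1 → p2)=T] refutes=False
  v=0100: Γ:[p0=F] Δ:[(p1 → p2)=F] refutes=False
  v=0101: Γ:[p0=F] Δ:[(p1 → p2)=F] refutes=False
  v=0110: Γ:[p0=F] Δ:[(p1 → p2)=T] refutes=False
  v=0111: Γ:[p0=F] Δ:[(p1 → p2)=T] refutes=False
  v=1000: Γ:[p0=T] Δ:[(p1 → p2)=T] refutes=False
  v=1001: Γ:[p0=T] Δ:[(p1 → p2)=T] refutes=False
  v=1010: Γ:[p0=T] Δ:[(p1 → p2)=T] refutes=False
  v=1011: Γ:[p0=T] Δ:[(p1 → p2)=T] refutes=False
  v=1100: Γ:[p0=T] Δ:[(p1 → p2)=F] refutes=True  ← countermodel

Result: [1, 1, 0, 0]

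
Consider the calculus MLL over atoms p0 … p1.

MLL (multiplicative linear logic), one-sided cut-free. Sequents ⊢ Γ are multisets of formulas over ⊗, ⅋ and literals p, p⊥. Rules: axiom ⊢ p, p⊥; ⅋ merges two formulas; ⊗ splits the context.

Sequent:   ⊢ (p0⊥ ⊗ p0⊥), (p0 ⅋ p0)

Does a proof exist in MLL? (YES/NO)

Derivation (root first):
[⅋]  ⊢ (p0⊥ ⊗ p0⊥), (p0 ⅋ p0)
  [⊗]  ⊢ p0, p0, (p0⊥ ⊗ p0⊥)
    [Ax]  ⊢ p0, p0⊥
    [Ax]  ⊢ p0, p0⊥

Result: YES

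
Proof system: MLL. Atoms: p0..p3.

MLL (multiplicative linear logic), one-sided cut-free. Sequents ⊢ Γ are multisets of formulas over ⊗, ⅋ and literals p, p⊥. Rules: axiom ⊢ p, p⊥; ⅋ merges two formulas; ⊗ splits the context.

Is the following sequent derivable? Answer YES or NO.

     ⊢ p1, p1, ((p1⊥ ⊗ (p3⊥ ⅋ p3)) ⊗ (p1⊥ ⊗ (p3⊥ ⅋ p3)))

Proof tree:
[⊗]  ⊢ p1, p1, ((p1⊥ ⊗ (p3⊥ ⅋ p3)) ⊗ (p1⊥ ⊗ (p3⊥ ⅋ p3)))
  [⊗]  ⊢ p1, (p1⊥ ⊗ (p3⊥ ⅋ p3))
    [Ax]  ⊢ p1, p1⊥
    [⅋]  ⊢ (p3⊥ ⅋ p3)
      [Ax]  ⊢ p3, p3⊥
  [⊗]  ⊢ p1, (p1⊥ ⊗ (p3⊥ ⅋ p3))
    [Ax]  ⊢ p1, p1⊥
    [⅋]  ⊢ (p3⊥ ⅋ p3)
      [Ax]  ⊢ p3, p3⊥

Result: YES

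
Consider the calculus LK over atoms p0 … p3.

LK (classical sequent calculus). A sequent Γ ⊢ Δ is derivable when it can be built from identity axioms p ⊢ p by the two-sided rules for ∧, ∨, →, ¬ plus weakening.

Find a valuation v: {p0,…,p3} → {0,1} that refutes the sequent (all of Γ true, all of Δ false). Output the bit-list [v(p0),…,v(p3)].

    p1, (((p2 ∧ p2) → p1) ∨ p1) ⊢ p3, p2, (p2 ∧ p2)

Enumerate valuations to refute Γ ⊢ Δ:
  v=0000: Γ:[p1=F, (((p2 ∧ p2) → p1) ∨ p1)=T] Δ:[p3=F, p2=F, (p2 ∧ p2)=F] refutes=False
  v=0001: Γ:[p1=F, (((p2 ∧ p2) → p1) ∨ p1)=T] Δ:[p3=T, p2=F, (p2 ∧ p2)=F] refutes=False
  v=0010: Γ:[p1=F, (((p2 ∧ p2) → p1) ∨ p1)=F] Δ:[p3=F, p2=T, (p2 ∧ p2)=T] refutes=False
  v=0011: Γ:[p1=F, (((p2 ∧ p2) → p1) ∨ p1)=F] Δ:[p3=T, p2=T, (p2 ∧ p2)=T] refutes=False
  v=0100: Γ:[p1=T, (((p2 ∧ p2) → p1) ∨ p1)=T] Δ:[p3=F, p2=F, (p2 ∧ p2)=F] refutes=True  ← countermodel

Result: [0, 1, 0, 0]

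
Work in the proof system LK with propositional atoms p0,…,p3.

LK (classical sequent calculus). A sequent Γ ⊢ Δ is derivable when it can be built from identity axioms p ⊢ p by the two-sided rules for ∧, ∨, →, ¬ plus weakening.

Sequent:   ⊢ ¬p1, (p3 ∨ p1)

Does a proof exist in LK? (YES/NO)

Derivation trace:
[∨R]  ⊢ ¬p1, (p3 ∨ p1)
  [¬R]  ⊢ p1, p3, ¬p1
    [WR] p1 ⊢ p1, p3
      [Ax] p1 ⊢ p1

Result: YES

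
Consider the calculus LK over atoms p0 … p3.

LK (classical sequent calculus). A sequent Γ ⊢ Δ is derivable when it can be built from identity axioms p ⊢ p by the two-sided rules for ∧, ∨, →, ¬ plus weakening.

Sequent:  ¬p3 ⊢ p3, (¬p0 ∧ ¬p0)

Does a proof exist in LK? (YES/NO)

Enumerate valuations to refute Γ ⊢ Δ:
  v=0000: Γ:[¬p3=T] Δ:[p3=F, (¬p0 ∧ ¬p0)=T] refutes=False
  v=0001: Γ:[¬p3=F] Δ:[p3=T, (¬p0 ∧ ¬p0)=T] refutes=False
  v=0010: Γ:[¬p3=T] Δ:[p3=F, (¬p0 ∧ ¬p0)=T] refutes=False
  v=0011: Γ:[¬p3=F] Δ:[p3=T, (¬p0 ∧ ¬p0)=T] refutes=False
  v=0100: Γ:[¬p3=T] Δ:[p3=F, (¬p0 ∧ ¬p0)=T] refutes=False
  v=0101: Γ:[¬p3=F] Δ:[p3=T, (¬p0 ∧ ¬p0)=T] refutes=False
  v=0110: Γ:[¬p3=T] Δ:[p3=F, (¬p0 ∧ ¬p0)=T] refutes=False
  v=0111: Γ:[¬p3=F] Δ:[p3=T, (¬p0 ∧ ¬p0)=T] refutes=False
  v=1000: Γ:[¬p3=T] Δ:[p3=F, (¬p0 ∧ ¬p0)=F] refutes=True  ← countermodel

Result: NO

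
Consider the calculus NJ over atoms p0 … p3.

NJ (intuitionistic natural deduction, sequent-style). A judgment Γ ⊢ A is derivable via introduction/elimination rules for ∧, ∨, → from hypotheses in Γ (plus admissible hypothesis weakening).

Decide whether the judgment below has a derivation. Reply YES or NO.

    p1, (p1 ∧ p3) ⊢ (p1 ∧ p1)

Derivation trace:
[Wk] p1, (p1 ∧ p3) ⊢ (p1 ∧ p1)
  [∧I] p1 ⊢ (p1 ∧ p1)
    [Ax] p1 ⊢ p1
    [Ax] p1 ⊢ p1

Result: YES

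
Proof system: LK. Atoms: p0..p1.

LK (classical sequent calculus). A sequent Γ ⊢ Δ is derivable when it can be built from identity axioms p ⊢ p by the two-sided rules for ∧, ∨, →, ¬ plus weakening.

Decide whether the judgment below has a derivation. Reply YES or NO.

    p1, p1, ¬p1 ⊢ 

Derivation (root first):
[¬L] p1, p1, ¬p1 ⊢ 
  [WL] p1, p1 ⊢ p1
    [Ax] p1 ⊢ p1

Result: YES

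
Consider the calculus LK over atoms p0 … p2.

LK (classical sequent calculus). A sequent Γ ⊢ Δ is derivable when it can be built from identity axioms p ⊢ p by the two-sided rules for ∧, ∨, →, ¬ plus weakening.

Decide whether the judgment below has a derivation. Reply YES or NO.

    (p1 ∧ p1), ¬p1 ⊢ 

Proof tree:
[¬L] (p1 ∧ p1), ¬p1 ⊢ 
  [∧L] (p1 ∧ p1) ⊢ p1
    [WL] p1, p1 ⊢ p1
      [Ax] p1 ⊢ p1

Result: YES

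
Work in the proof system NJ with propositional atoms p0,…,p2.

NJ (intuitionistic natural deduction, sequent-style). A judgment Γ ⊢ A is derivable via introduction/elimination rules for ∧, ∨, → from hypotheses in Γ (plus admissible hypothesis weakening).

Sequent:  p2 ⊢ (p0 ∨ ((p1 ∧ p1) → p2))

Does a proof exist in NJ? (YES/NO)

Derivation (root first):
[∨I₂] p2 ⊢ (p0 ∨ ((p1 ∧ p1) → p2))
  [→I] p2 ⊢ ((p1 ∧ p1) → p2)
    [Wk] p2, (p1 ∧ p1) ⊢ p2
      [Ax] p2 ⊢ p2

Result: YES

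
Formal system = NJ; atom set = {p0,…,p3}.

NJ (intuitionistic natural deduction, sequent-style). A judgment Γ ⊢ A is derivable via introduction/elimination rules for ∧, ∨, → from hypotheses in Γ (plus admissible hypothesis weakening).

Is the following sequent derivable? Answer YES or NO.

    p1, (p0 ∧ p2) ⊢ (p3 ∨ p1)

Derivation trace:
[∨I₂] p1, (p0 ∧ p2) ⊢ (p3 ∨ p1)
  [Wk] p1, (p0 ∧ p2) ⊢ p1
    [Ax] p1 ⊢ p1

Result: YES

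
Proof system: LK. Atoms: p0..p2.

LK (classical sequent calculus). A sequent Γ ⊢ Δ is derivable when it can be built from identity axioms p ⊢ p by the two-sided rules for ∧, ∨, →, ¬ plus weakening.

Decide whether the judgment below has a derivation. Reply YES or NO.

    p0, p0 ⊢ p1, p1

Enumerate valuations to refute Γ ⊢ Δ:
  v=000: Γ:[p0=F, p0=F] Δ:[p1=F, p1=F] refutes=False
  v=001: Γ:[p0=F, p0=F] Δ:[p1=F, p1=F] refutes=False
  v=010: Γ:[p0=F, p0=F] Δ:[p1=T, p1=T] refutes=False
  v=011: Γ:[p0=F, p0=F] Δ:[p1=T, p1=T] refutes=False
  v=100: Γ:[p0=T, p0=T] Δ:[p1=F, p1=F] refutes=True  ← countermodel

Result: NO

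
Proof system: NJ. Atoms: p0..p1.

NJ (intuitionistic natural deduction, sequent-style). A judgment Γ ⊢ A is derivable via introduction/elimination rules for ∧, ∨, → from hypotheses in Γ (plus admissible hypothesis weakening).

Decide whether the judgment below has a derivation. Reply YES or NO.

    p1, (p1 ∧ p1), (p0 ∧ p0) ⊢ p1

Derivation (root first):
[Wk] p1, (p1 ∧ p1), (p0 ∧ p0) ⊢ p1
  [Wk] p1, (p1 ∧ p1) ⊢ p1
    [Ax] p1 ⊢ p1

Result: YES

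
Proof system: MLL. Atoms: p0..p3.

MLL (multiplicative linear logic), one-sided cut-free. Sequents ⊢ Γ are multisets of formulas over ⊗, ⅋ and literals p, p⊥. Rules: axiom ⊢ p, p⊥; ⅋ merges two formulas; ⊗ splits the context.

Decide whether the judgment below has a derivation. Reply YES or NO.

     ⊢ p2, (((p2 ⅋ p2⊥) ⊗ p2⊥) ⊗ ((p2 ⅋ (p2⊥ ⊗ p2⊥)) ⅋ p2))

Proof tree:
[⊗]  ⊢ p2, (((p2 ⅋ p2⊥) ⊗ p2⊥) ⊗ ((p2 ⅋ (p2⊥ ⊗ p2⊥)) ⅋ p2))
  [⊗]  ⊢ p2, ((p2 ⅋ p2⊥) ⊗ p2⊥)
    [⅋]  ⊢ (p2 ⅋ p2⊥)
      [Ax]  ⊢ p2, p2⊥
    [Ax]  ⊢ p2, p2⊥
  [⅋]  ⊢ ((p2 ⅋ (p2⊥ ⊗ p2⊥)) ⅋ p2)
    [⅋]  ⊢ p2, (p2 ⅋ (p2⊥ ⊗ p2⊥))
      [⊗]  ⊢ p2, p2, (p2⊥ ⊗ p2⊥)
        [Ax]  ⊢ p2, p2⊥
        [Ax]  ⊢ p2, p2⊥

Result: YES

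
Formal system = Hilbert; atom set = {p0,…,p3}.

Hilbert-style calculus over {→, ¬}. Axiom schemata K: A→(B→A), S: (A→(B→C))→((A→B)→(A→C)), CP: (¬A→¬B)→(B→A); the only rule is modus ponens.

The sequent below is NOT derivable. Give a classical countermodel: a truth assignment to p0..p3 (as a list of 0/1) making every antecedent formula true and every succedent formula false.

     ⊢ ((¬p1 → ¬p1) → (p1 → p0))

Enumerate valuations to refute Γ ⊢ Δ:
  v=0000: Γ:[] Δ:[((¬p1 → ¬p1) → (p1 → p0))=T] refutes=False
  v=0001: Γ:[] Δ:[((¬p1 → ¬p1) → (p1 → p0))=T] refutes=False
  v=0010: Γ:[] Δ:[((¬p1 → ¬p1) → (p1 → p0))=T] refutes=False
  v=0011: Γ:[] Δ:[((¬p1 → ¬p1) → (p1 → p0))=T] refutes=False
  v=0100: Γ:[] Δ:[((¬p1 → ¬p1) → (p1 → p0))=F] refutes=True  ← countermodel

Result: [0, 1, 0, 0]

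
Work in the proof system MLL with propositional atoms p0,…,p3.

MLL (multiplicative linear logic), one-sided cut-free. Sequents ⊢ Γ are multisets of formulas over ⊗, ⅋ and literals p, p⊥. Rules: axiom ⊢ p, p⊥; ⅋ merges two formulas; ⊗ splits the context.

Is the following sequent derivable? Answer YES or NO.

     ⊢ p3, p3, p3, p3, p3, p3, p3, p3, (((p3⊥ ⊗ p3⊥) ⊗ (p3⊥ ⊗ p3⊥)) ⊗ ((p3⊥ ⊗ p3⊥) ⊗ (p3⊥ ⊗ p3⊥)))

Derivation (root first):
[⊗]  ⊢ p3, p3, p3, p3, p3, p3, p3, p3, (((p3⊥ ⊗ p3⊥) ⊗ (p3⊥ ⊗ p3⊥)) ⊗ ((p3⊥ ⊗ p3⊥) ⊗ (p3⊥ ⊗ p3⊥)))
  [⊗]  ⊢ p3, p3, p3, p3, ((p3⊥ ⊗ p3⊥) ⊗ (p3⊥ ⊗ p3⊥))
    [⊗]  ⊢ p3, p3, (p3⊥ ⊗ p3⊥)
      [Ax]  ⊢ p3, p3⊥
      [Ax]  ⊢ p3, p3⊥
    [⊗]  ⊢ p3, p3, (p3⊥ ⊗ p3⊥)
      [Ax]  ⊢ p3, p3⊥
      [Ax]  ⊢ p3, p3⊥
  [⊗]  ⊢ p3, p3, p3, p3, ((p3⊥ ⊗ p3⊥) ⊗ (p3⊥ ⊗ p3⊥))
    [⊗]  ⊢ p3, p3, (p3⊥ ⊗ p3⊥)
      [Ax]  ⊢ p3, p3⊥
      [Ax]  ⊢ p3, p3⊥
    [⊗]  ⊢ p3, p3, (p3⊥ ⊗ p3⊥)
      [Ax]  ⊢ p3, p3⊥
      [Ax]  ⊢ p3, p3⊥

Result: YES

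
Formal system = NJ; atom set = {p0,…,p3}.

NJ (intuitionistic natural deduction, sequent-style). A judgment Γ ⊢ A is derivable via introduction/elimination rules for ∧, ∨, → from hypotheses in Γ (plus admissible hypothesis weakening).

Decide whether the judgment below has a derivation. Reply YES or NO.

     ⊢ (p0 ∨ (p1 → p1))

Derivation (root first):
[∨I₂]  ⊢ (p0 ∨ (p1 → p1))
  [→I]  ⊢ (p1 → p1)
    [Ax] p1 ⊢ p1

Result: YES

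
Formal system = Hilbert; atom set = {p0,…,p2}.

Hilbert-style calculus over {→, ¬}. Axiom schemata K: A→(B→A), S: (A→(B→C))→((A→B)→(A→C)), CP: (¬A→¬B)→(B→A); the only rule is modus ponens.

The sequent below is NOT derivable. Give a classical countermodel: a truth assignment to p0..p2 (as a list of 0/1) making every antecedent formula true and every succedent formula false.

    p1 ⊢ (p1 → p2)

Enumerate valuations to refute Γ ⊢ Δ:
  v=000: Γ:[p1=F] Δ:[(p1 → p2)=T] refutes=False
  v=001: Γ:[p1=F] Δ:[(p1 → p2)=T] refutes=False
  v=010: Γ:[p1=T] Δ:[(p1 → p2)=F] refutes=True  ← countermodel

Result: [0, 1, 0]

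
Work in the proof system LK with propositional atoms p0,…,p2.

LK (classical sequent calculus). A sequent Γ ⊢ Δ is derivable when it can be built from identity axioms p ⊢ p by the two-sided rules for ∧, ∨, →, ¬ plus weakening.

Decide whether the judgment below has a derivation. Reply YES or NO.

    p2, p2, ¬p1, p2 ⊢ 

Enumerate valuations to refute Γ ⊢ Δ:
  v=000: Γ:[p2=F, p2=F, ¬p1=T, p2=F] Δ:[] refutes=False
  v=001: Γ:[p2=T, p2=T, ¬p1=T, p2=T] Δ:[] refutes=True  ← countermodel

Result: NO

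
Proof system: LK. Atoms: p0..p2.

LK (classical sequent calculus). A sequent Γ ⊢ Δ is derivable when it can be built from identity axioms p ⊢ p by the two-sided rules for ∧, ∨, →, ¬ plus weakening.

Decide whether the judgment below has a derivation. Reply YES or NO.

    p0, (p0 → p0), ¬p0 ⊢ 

Proof tree:
[¬L] p0, (p0 → p0), ¬p0 ⊢ 
  [→L] p0, (p0 → p0) ⊢ p0
    [Ax] p0 ⊢ p0
    [Ax] p0 ⊢ p0

Result: YES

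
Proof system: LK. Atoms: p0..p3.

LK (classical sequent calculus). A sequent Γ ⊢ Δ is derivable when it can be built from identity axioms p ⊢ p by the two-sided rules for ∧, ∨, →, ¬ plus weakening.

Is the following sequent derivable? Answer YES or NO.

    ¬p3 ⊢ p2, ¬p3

Derivation trace:
[¬R] ¬p3 ⊢ p2, ¬p3
  [WR] p3, ¬p3 ⊢ p2
    [¬L] p3, ¬p3 ⊢ 
      [Ax] p3 ⊢ p3

Result: YES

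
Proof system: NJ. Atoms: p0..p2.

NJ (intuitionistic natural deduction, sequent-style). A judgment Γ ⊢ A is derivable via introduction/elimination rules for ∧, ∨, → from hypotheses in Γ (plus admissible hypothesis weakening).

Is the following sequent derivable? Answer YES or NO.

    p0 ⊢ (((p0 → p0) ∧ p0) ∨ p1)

Proof tree:
[∨I₁] p0 ⊢ (((p0 → p0) ∧ p0) ∨ p1)
  [∧I] p0 ⊢ ((p0 → p0) ∧ p0)
    [→I]  ⊢ (p0 → p0)
      [Ax] p0 ⊢ p0
    [Ax] p0 ⊢ p0

Result: YES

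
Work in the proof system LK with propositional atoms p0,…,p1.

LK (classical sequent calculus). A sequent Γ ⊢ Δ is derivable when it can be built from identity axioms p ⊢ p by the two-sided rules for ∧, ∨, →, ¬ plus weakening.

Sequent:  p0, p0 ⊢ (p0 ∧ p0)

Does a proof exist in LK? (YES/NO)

Derivation trace:
[WL] p0, p0 ⊢ (p0 ∧ p0)
  [∧R] p0 ⊢ (p0 ∧ p0)
    [Ax] p0 ⊢ p0
    [Ax] p0 ⊢ p0

Result: YES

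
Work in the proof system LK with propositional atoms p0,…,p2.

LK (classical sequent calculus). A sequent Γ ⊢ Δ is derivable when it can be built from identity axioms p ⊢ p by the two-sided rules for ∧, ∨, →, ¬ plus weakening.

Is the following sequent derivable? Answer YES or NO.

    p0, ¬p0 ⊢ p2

Derivation trace:
[¬L] p0, ¬p0 ⊢ p2
  [WR] p0 ⊢ p0, p2
    [Ax] p0 ⊢ p0

Result: YES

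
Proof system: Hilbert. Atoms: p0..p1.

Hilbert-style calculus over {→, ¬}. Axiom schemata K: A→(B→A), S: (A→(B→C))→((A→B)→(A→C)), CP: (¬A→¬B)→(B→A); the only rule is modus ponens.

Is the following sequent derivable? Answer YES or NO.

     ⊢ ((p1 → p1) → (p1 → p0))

Search for a countermodel by truth-table:
  v=00: Γ:[] Δ:[((p1 → p1) → (p1 → p0))=T] refutes=False
  v=01: Γ:[] Δ:[((p1 → p1) → (p1 → p0))=F] refutes=True  ← countermodel

Result: NO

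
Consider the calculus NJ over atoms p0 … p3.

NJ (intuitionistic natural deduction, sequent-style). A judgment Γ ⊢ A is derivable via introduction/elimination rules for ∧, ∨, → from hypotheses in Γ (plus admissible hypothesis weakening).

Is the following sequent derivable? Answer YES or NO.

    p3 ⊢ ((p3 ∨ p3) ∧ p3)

Derivation trace:
[∧I] p3 ⊢ ((p3 ∨ p3) ∧ p3)
  [∨I₂] p3 ⊢ (p3 ∨ p3)
    [Ax] p3 ⊢ p3
  [Ax] p3 ⊢ p3

Result: YES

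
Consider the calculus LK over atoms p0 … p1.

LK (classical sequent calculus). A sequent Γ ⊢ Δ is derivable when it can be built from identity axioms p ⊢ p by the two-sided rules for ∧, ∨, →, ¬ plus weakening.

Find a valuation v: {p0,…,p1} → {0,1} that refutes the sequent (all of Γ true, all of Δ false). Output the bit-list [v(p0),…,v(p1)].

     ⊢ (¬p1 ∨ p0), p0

Enumerate valuations to refute Γ ⊢ Δ:
  v=00: Γ:[] Δ:[(¬p1 ∨ p0)=T, p0=F] refutes=False
  v=01: Γ:[] Δ:[(¬p1 ∨ p0)=F, p0=F] refutes=True  ← countermodel

Result: [0, 1]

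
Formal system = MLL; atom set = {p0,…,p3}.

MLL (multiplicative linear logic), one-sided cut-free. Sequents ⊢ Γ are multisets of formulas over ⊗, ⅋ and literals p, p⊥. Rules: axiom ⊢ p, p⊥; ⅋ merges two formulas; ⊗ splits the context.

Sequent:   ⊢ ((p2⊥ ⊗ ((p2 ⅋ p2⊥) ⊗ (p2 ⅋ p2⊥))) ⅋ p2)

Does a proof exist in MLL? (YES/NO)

Derivation (root first):
[⅋]  ⊢ ((p2⊥ ⊗ ((p2 ⅋ p2⊥) ⊗ (p2 ⅋ p2⊥))) ⅋ p2)
  [⊗]  ⊢ p2, (p2⊥ ⊗ ((p2 ⅋ p2⊥) ⊗ (p2 ⅋ p2⊥)))
    [Ax]  ⊢ p2, p2⊥
    [⊗]  ⊢ ((p2 ⅋ p2⊥) ⊗ (p2 ⅋ p2⊥))
      [⅋]  ⊢ (p2 ⅋ p2⊥)
        [Ax]  ⊢ p2, p2⊥
      [⅋]  ⊢ (p2 ⅋ p2⊥)
        [Ax]  ⊢ p2, p2⊥

Result: YES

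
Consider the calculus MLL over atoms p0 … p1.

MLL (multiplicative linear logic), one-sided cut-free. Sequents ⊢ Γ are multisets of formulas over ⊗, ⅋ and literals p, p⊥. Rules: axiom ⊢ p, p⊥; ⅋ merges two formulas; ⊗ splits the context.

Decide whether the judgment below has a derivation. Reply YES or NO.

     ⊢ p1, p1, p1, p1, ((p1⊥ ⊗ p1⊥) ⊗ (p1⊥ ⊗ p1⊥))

Derivation trace:
[⊗]  ⊢ p1, p1, p1, p1, ((p1⊥ ⊗ p1⊥) ⊗ (p1⊥ ⊗ p1⊥))
  [⊗]  ⊢ p1, p1, (p1⊥ ⊗ p1⊥)
    [Ax]  ⊢ p1, p1⊥
    [Ax]  ⊢ p1, p1⊥
  [⊗]  ⊢ p1, p1, (p1⊥ ⊗ p1⊥)
    [Ax]  ⊢ p1, p1⊥
    [Ax]  ⊢ p1, p1⊥

Result: YES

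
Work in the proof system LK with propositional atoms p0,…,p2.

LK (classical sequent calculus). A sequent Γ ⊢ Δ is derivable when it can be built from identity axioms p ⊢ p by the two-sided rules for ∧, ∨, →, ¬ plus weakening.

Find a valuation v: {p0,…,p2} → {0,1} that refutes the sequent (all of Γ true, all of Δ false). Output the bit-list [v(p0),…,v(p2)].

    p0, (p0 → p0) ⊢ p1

Enumerate valuations to refute Γ ⊢ Δ:
  v=000: Γ:[p0=F, (p0 → p0)=T] Δ:[p1=F] refutes=False
  v=001: Γ:[p0=F, (p0 → p0)=T] Δ:[p1=F] refutes=False
  v=010: Γ:[p0=F, (p0 → p0)=T] Δ:[p1=T] refutes=False
  v=011: Γ:[p0=F, (p0 → p0)=T] Δ:[p1=T] refutes=False
  v=100: Γ:[p0=T, (p0 → p0)=T] Δ:[p1=F] refutes=True  ← countermodel

Result: [1, 0, 0]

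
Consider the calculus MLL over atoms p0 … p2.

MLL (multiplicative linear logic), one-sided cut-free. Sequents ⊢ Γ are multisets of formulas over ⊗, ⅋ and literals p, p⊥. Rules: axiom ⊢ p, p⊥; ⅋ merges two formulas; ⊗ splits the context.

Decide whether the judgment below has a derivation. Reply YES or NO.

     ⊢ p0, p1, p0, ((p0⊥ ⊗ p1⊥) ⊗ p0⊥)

Proof tree:
[⊗]  ⊢ p0, p1, p0, ((p0⊥ ⊗ p1⊥) ⊗ p0⊥)
  [⊗]  ⊢ p0, p1, (p0⊥ ⊗ p1⊥)
    [Ax]  ⊢ p0, p0⊥
    [Ax]  ⊢ p1, p1⊥
  [Ax]  ⊢ p0, p0⊥

Result: YES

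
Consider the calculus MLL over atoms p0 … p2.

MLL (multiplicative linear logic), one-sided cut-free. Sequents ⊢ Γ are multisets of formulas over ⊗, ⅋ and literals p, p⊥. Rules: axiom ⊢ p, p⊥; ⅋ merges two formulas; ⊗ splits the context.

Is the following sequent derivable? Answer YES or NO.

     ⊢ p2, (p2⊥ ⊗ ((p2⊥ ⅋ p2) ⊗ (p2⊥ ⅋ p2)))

Proof tree:
[⊗]  ⊢ p2, (p2⊥ ⊗ ((p2⊥ ⅋ p2) ⊗ (p2⊥ ⅋ p2)))
  [Ax]  ⊢ p2, p2⊥
  [⊗]  ⊢ ((p2⊥ ⅋ p2) ⊗ (p2⊥ ⅋ p2))
    [⅋]  ⊢ (p2⊥ ⅋ p2)
      [Ax]  ⊢ p2, p2⊥
    [⅋]  ⊢ (p2⊥ ⅋ p2)
      [Ax]  ⊢ p2, p2⊥

Result: YES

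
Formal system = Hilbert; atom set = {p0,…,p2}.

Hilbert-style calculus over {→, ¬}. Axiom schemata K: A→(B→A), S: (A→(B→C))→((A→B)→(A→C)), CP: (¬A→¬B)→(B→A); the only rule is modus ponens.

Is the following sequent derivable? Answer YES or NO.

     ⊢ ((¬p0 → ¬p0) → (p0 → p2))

Search for a countermodel by truth-table:
  v=000: Γ:[] Δ:[((¬p0 → ¬p0) → (p0 → p2))=T] refutes=False
  v=001: Γ:[] Δ:[((¬p0 → ¬p0) → (p0 → p2))=T] refutes=False
  v=010: Γ:[] Δ:[((¬p0 → ¬p0) → (p0 → p2))=T] refutes=False
  v=011: Γ:[] Δ:[((¬p0 → ¬p0) → (p0 → p2))=T] refutes=False
  v=100: Γ:[] Δ:[((¬p0 → ¬p0) → (p0 → p2))=F] refutes=True  ← countermodel

Result: NO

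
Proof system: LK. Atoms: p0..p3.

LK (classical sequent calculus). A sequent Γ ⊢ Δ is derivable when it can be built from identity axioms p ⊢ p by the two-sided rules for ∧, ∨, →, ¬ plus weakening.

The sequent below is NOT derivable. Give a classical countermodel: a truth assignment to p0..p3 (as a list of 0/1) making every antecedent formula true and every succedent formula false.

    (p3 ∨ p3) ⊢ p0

Enumerate valuations to refute Γ ⊢ Δ:
  v=0000: Γ:[(p3 ∨ p3)=F] Δ:[p0=F] refutes=False
  v=0001: Γ:[(p3 ∨ p3)=T] Δ:[p0=F] refutes=True  ← countermodel

Result: [0, 0, 0, 1]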